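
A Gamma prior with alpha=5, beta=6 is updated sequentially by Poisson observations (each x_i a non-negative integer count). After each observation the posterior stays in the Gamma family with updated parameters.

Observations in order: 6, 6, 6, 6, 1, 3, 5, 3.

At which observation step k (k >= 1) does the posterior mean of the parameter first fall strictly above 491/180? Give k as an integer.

obs 1: x=6 → posterior Gamma(11, 7)
obs 2: x=6 → posterior Gamma(17, 8)
obs 3: x=6 → posterior Gamma(23, 9)
obs 4: x=6 → posterior Gamma(29, 10)
obs 5: x=1 → posterior Gamma(30, 11)
obs 6: x=3 → posterior Gamma(33, 12)
obs 7: x=5 → posterior Gamma(38, 13)
obs 8: x=3 → posterior Gamma(41, 14)

k = 4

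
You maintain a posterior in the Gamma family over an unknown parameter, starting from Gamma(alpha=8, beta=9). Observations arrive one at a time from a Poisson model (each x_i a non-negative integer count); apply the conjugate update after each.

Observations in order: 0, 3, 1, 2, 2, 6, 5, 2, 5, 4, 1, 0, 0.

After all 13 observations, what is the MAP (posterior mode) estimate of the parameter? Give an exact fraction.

obs 1: x=0 → posterior Gamma(8, 10)
obs 2: x=3 → posterior Gamma(11, 11)
obs 3: x=1 → posterior Gamma(12, 12)
obs 4: x=2 → posterior Gamma(14, 13)
obs 5: x=2 → posterior Gamma(16, 14)
obs 6: x=6 → posterior Gamma(22, 15)
obs 7: x=5 → posterior Gamma(27, 16)
obs 8: x=2 → posterior Gamma(29, 17)
obs 9: x=5 → posterior Gamma(34, 18)
obs 10: x=4 → posterior Gamma(38, 19)
obs 11: x=1 → posterior Gamma(39, 20)
obs 12: x=0 → posterior Gamma(39, 21)
obs 13: x=0 → posterior Gamma(39, 22)

19/11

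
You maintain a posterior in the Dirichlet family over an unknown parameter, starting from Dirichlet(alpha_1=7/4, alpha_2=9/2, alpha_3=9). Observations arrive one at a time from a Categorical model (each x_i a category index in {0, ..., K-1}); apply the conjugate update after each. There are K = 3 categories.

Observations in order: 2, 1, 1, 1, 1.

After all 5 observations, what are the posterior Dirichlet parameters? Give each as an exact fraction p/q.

alpha_1=7/4, alpha_2=17/2, alpha_3=10

obs 1: x=2 → posterior Dirichlet(7/4, 9/2, 10)
obs 2: x=1 → posterior Dirichlet(7/4, 11/2, 10)
obs 3: x=1 → posterior Dirichlet(7/4, 13/2, 10)
obs 4: x=1 → posterior Dirichlet(7/4, 15/2, 10)
obs 5: x=1 → posterior Dirichlet(7/4, 17/2, 10)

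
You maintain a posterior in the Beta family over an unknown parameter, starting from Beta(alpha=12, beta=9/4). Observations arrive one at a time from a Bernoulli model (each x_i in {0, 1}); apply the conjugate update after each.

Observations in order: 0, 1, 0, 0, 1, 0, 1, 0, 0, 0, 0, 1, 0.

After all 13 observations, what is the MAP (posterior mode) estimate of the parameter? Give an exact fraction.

60/101

obs 1: x=0 → posterior Beta(12, 13/4)
obs 2: x=1 → posterior Beta(13, 13/4)
obs 3: x=0 → posterior Beta(13, 17/4)
obs 4: x=0 → posterior Beta(13, 21/4)
obs 5: x=1 → posterior Beta(14, 21/4)
obs 6: x=0 → posterior Beta(14, 25/4)
obs 7: x=1 → posterior Beta(15, 25/4)
obs 8: x=0 → posterior Beta(15, 29/4)
obs 9: x=0 → posterior Beta(15, 33/4)
obs 10: x=0 → posterior Beta(15, 37/4)
obs 11: x=0 → posterior Beta(15, 41/4)
obs 12: x=1 → posterior Beta(16, 41/4)
obs 13: x=0 → posterior Beta(16, 45/4)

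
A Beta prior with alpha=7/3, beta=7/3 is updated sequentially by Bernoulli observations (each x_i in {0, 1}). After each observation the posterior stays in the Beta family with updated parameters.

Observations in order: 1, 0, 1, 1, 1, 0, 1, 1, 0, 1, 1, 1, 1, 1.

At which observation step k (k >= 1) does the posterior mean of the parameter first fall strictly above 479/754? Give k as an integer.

k = 5

obs 1: x=1 → posterior Beta(10/3, 7/3)
obs 2: x=0 → posterior Beta(10/3, 10/3)
obs 3: x=1 → posterior Beta(13/3, 10/3)
obs 4: x=1 → posterior Beta(16/3, 10/3)
obs 5: x=1 → posterior Beta(19/3, 10/3)
obs 6: x=0 → posterior Beta(19/3, 13/3)
obs 7: x=1 → posterior Beta(22/3, 13/3)
obs 8: x=1 → posterior Beta(25/3, 13/3)
obs 9: x=0 → posterior Beta(25/3, 16/3)
obs 10: x=1 → posterior Beta(28/3, 16/3)
obs 11: x=1 → posterior Beta(31/3, 16/3)
obs 12: x=1 → posterior Beta(34/3, 16/3)
obs 13: x=1 → posterior Beta(37/3, 16/3)
obs 14: x=1 → posterior Beta(40/3, 16/3)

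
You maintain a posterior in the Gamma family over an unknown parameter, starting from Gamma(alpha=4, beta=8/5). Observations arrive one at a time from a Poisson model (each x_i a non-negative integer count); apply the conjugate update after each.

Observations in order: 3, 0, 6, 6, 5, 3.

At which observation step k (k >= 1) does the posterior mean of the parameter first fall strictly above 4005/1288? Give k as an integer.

k = 4

obs 1: x=3 → posterior Gamma(7, 13/5)
obs 2: x=0 → posterior Gamma(7, 18/5)
obs 3: x=6 → posterior Gamma(13, 23/5)
obs 4: x=6 → posterior Gamma(19, 28/5)
obs 5: x=5 → posterior Gamma(24, 33/5)
obs 6: x=3 → posterior Gamma(27, 38/5)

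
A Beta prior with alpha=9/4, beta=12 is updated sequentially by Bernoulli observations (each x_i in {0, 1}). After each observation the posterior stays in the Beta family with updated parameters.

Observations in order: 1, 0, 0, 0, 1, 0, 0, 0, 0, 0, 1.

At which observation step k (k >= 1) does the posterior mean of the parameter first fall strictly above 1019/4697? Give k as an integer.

obs 1: x=1 → posterior Beta(13/4, 12)
obs 2: x=0 → posterior Beta(13/4, 13)
obs 3: x=0 → posterior Beta(13/4, 14)
obs 4: x=0 → posterior Beta(13/4, 15)
obs 5: x=1 → posterior Beta(17/4, 15)
obs 6: x=0 → posterior Beta(17/4, 16)
obs 7: x=0 → posterior Beta(17/4, 17)
obs 8: x=0 → posterior Beta(17/4, 18)
obs 9: x=0 → posterior Beta(17/4, 19)
obs 10: x=0 → posterior Beta(17/4, 20)
obs 11: x=1 → posterior Beta(21/4, 20)

k = 5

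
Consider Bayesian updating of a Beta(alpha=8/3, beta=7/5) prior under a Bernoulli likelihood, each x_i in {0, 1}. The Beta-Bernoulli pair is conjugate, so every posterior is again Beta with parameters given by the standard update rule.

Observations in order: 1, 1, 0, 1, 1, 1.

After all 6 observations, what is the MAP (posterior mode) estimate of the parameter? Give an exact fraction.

100/121

obs 1: x=1 → posterior Beta(11/3, 7/5)
obs 2: x=1 → posterior Beta(14/3, 7/5)
obs 3: x=0 → posterior Beta(14/3, 12/5)
obs 4: x=1 → posterior Beta(17/3, 12/5)
obs 5: x=1 → posterior Beta(20/3, 12/5)
obs 6: x=1 → posterior Beta(23/3, 12/5)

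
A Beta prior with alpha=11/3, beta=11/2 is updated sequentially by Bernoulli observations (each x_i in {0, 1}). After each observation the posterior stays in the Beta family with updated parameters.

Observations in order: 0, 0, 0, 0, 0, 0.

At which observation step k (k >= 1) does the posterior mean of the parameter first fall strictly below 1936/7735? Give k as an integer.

k = 6

obs 1: x=0 → posterior Beta(11/3, 13/2)
obs 2: x=0 → posterior Beta(11/3, 15/2)
obs 3: x=0 → posterior Beta(11/3, 17/2)
obs 4: x=0 → posterior Beta(11/3, 19/2)
obs 5: x=0 → posterior Beta(11/3, 21/2)
obs 6: x=0 → posterior Beta(11/3, 23/2)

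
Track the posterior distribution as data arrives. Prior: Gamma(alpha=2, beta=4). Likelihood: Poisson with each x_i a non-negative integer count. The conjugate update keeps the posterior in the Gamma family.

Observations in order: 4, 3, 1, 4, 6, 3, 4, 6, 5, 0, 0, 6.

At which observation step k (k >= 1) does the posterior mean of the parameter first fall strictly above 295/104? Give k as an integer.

obs 1: x=4 → posterior Gamma(6, 5)
obs 2: x=3 → posterior Gamma(9, 6)
obs 3: x=1 → posterior Gamma(10, 7)
obs 4: x=4 → posterior Gamma(14, 8)
obs 5: x=6 → posterior Gamma(20, 9)
obs 6: x=3 → posterior Gamma(23, 10)
obs 7: x=4 → posterior Gamma(27, 11)
obs 8: x=6 → posterior Gamma(33, 12)
obs 9: x=5 → posterior Gamma(38, 13)
obs 10: x=0 → posterior Gamma(38, 14)
obs 11: x=0 → posterior Gamma(38, 15)
obs 12: x=6 → posterior Gamma(44, 16)

k = 9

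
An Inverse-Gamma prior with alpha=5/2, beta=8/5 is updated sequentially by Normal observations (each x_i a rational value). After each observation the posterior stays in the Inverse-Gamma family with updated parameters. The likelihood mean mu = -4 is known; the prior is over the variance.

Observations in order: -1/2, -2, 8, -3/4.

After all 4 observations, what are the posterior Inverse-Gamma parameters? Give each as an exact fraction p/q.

obs 1: x=-1/2 → posterior Inverse-Gamma(3, 309/40)
obs 2: x=-2 → posterior Inverse-Gamma(7/2, 389/40)
obs 3: x=8 → posterior Inverse-Gamma(4, 3269/40)
obs 4: x=-3/4 → posterior Inverse-Gamma(9/2, 13921/160)

alpha=9/2, beta=13921/160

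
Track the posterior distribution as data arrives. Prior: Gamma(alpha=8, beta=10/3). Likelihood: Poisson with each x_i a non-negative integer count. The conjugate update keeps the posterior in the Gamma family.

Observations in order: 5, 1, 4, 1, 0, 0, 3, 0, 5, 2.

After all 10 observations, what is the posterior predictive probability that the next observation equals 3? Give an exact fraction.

obs 1: x=5 → posterior Gamma(13, 13/3)
obs 2: x=1 → posterior Gamma(14, 16/3)
obs 3: x=4 → posterior Gamma(18, 19/3)
obs 4: x=1 → posterior Gamma(19, 22/3)
obs 5: x=0 → posterior Gamma(19, 25/3)
obs 6: x=0 → posterior Gamma(19, 28/3)
obs 7: x=3 → posterior Gamma(22, 31/3)
obs 8: x=0 → posterior Gamma(22, 34/3)
obs 9: x=5 → posterior Gamma(27, 37/3)
obs 10: x=2 → posterior Gamma(29, 40/3)

3498107960165249581056000000000000000000000000000000/18663392025969146670022260524972832947786731075670401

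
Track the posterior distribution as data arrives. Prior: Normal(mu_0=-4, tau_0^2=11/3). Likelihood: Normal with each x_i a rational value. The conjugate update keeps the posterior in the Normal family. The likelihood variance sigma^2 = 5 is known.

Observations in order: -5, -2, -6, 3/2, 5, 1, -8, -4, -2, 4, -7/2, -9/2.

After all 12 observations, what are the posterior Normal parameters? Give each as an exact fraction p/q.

mu_0=-13/6, tau_0^2=55/147

obs 1: x=-5 → posterior Normal(-115/26, 55/26)
obs 2: x=-2 → posterior Normal(-137/37, 55/37)
obs 3: x=-6 → posterior Normal(-203/48, 55/48)
obs 4: x=3/2 → posterior Normal(-373/118, 55/59)
obs 5: x=5 → posterior Normal(-263/140, 11/14)
obs 6: x=1 → posterior Normal(-241/162, 55/81)
obs 7: x=-8 → posterior Normal(-417/184, 55/92)
obs 8: x=-4 → posterior Normal(-505/206, 55/103)
obs 9: x=-2 → posterior Normal(-183/76, 55/114)
obs 10: x=4 → posterior Normal(-461/250, 11/25)
obs 11: x=-7/2 → posterior Normal(-269/136, 55/136)
obs 12: x=-9/2 → posterior Normal(-13/6, 55/147)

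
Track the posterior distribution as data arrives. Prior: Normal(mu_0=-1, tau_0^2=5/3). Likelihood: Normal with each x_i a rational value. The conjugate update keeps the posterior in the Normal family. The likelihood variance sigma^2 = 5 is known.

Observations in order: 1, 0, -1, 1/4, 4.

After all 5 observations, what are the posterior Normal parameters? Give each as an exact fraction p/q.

obs 1: x=1 → posterior Normal(-1/2, 5/4)
obs 2: x=0 → posterior Normal(-2/5, 1)
obs 3: x=-1 → posterior Normal(-1/2, 5/6)
obs 4: x=1/4 → posterior Normal(-11/28, 5/7)
obs 5: x=4 → posterior Normal(5/32, 5/8)

mu_0=5/32, tau_0^2=5/8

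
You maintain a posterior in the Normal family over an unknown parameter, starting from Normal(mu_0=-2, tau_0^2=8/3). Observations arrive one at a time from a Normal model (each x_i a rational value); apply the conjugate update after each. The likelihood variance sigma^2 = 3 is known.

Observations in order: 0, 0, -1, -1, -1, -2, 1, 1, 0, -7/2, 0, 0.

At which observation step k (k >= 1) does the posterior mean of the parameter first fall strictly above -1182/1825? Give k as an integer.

obs 1: x=0 → posterior Normal(-18/17, 24/17)
obs 2: x=0 → posterior Normal(-18/25, 24/25)
obs 3: x=-1 → posterior Normal(-26/33, 8/11)
obs 4: x=-1 → posterior Normal(-34/41, 24/41)
obs 5: x=-1 → posterior Normal(-6/7, 24/49)
obs 6: x=-2 → posterior Normal(-58/57, 8/19)
obs 7: x=1 → posterior Normal(-10/13, 24/65)
obs 8: x=1 → posterior Normal(-42/73, 24/73)
obs 9: x=0 → posterior Normal(-14/27, 8/27)
obs 10: x=-7/2 → posterior Normal(-70/89, 24/89)
obs 11: x=0 → posterior Normal(-70/97, 24/97)
obs 12: x=0 → posterior Normal(-2/3, 8/35)

k = 8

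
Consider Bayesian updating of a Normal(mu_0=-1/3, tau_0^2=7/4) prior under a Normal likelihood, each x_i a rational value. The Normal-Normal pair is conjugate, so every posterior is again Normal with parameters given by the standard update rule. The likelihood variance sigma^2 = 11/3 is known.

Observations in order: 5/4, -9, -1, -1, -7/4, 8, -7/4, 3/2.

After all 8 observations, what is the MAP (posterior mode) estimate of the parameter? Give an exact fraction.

obs 1: x=5/4 → posterior Normal(139/780, 77/65)
obs 2: x=-9 → posterior Normal(-2129/1032, 77/86)
obs 3: x=-1 → posterior Normal(-2381/1284, 77/107)
obs 4: x=-1 → posterior Normal(-2633/1536, 77/128)
obs 5: x=-7/4 → posterior Normal(-1537/894, 77/149)
obs 6: x=8 → posterior Normal(-529/1020, 77/170)
obs 7: x=-7/4 → posterior Normal(-1499/2292, 77/191)
obs 8: x=3/2 → posterior Normal(-1121/2544, 77/212)

-1121/2544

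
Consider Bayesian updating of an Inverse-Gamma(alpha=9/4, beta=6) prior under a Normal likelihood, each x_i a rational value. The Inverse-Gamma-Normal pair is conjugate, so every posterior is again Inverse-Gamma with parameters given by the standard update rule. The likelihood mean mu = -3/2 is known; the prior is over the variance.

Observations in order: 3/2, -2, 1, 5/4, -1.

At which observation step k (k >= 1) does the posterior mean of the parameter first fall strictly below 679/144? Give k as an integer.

obs 1: x=3/2 → posterior Inverse-Gamma(11/4, 21/2)
obs 2: x=-2 → posterior Inverse-Gamma(13/4, 85/8)
obs 3: x=1 → posterior Inverse-Gamma(15/4, 55/4)
obs 4: x=5/4 → posterior Inverse-Gamma(17/4, 561/32)
obs 5: x=-1 → posterior Inverse-Gamma(19/4, 565/32)

k = 5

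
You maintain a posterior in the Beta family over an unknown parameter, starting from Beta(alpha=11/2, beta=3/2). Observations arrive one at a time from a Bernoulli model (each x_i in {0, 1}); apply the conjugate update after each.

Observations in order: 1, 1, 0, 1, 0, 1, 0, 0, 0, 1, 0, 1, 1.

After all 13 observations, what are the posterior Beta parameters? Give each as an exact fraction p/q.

alpha=25/2, beta=15/2

obs 1: x=1 → posterior Beta(13/2, 3/2)
obs 2: x=1 → posterior Beta(15/2, 3/2)
obs 3: x=0 → posterior Beta(15/2, 5/2)
obs 4: x=1 → posterior Beta(17/2, 5/2)
obs 5: x=0 → posterior Beta(17/2, 7/2)
obs 6: x=1 → posterior Beta(19/2, 7/2)
obs 7: x=0 → posterior Beta(19/2, 9/2)
obs 8: x=0 → posterior Beta(19/2, 11/2)
obs 9: x=0 → posterior Beta(19/2, 13/2)
obs 10: x=1 → posterior Beta(21/2, 13/2)
obs 11: x=0 → posterior Beta(21/2, 15/2)
obs 12: x=1 → posterior Beta(23/2, 15/2)
obs 13: x=1 → posterior Beta(25/2, 15/2)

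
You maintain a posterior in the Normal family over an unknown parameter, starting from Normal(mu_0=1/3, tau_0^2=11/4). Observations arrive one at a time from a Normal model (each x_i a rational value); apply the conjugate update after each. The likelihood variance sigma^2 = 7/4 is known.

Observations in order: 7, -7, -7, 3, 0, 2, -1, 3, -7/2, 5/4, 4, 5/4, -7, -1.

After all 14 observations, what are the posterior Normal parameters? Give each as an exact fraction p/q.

mu_0=-158/483, tau_0^2=11/92

obs 1: x=7 → posterior Normal(119/27, 77/72)
obs 2: x=-7 → posterior Normal(7/87, 77/116)
obs 3: x=-7 → posterior Normal(-28/15, 77/160)
obs 4: x=3 → posterior Normal(-125/153, 77/204)
obs 5: x=0 → posterior Normal(-125/186, 77/248)
obs 6: x=2 → posterior Normal(-59/219, 77/292)
obs 7: x=-1 → posterior Normal(-23/63, 11/48)
obs 8: x=3 → posterior Normal(7/285, 77/380)
obs 9: x=-7/2 → posterior Normal(-217/636, 77/424)
obs 10: x=5/4 → posterior Normal(-269/1404, 77/468)
obs 11: x=4 → posterior Normal(259/1536, 77/512)
obs 12: x=5/4 → posterior Normal(106/417, 77/556)
obs 13: x=-7 → posterior Normal(-5/18, 77/600)
obs 14: x=-1 → posterior Normal(-158/483, 11/92)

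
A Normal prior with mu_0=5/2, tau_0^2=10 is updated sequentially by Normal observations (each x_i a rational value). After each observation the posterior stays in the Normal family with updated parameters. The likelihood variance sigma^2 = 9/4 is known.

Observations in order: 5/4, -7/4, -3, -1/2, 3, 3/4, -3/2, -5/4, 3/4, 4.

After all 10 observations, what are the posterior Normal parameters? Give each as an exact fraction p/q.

obs 1: x=5/4 → posterior Normal(145/98, 90/49)
obs 2: x=-7/4 → posterior Normal(5/178, 90/89)
obs 3: x=-3 → posterior Normal(-235/258, 30/43)
obs 4: x=-1/2 → posterior Normal(-275/338, 90/169)
obs 5: x=3 → posterior Normal(-35/418, 90/209)
obs 6: x=3/4 → posterior Normal(25/498, 30/83)
obs 7: x=-3/2 → posterior Normal(-95/578, 90/289)
obs 8: x=-5/4 → posterior Normal(-195/658, 90/329)
obs 9: x=3/4 → posterior Normal(-15/82, 10/41)
obs 10: x=4 → posterior Normal(185/818, 90/409)

mu_0=185/818, tau_0^2=90/409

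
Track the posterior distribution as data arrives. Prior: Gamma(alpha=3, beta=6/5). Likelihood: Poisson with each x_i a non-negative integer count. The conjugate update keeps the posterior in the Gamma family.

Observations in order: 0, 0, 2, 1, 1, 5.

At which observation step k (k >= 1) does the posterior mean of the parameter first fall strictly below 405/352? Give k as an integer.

k = 2

obs 1: x=0 → posterior Gamma(3, 11/5)
obs 2: x=0 → posterior Gamma(3, 16/5)
obs 3: x=2 → posterior Gamma(5, 21/5)
obs 4: x=1 → posterior Gamma(6, 26/5)
obs 5: x=1 → posterior Gamma(7, 31/5)
obs 6: x=5 → posterior Gamma(12, 36/5)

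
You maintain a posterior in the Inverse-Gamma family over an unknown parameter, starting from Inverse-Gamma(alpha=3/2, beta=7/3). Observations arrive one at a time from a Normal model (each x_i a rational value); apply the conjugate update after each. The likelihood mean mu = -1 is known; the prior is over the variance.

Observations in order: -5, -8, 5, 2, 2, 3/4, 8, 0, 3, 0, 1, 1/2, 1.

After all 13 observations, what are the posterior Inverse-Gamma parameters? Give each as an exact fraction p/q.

alpha=8, beta=11327/96

obs 1: x=-5 → posterior Inverse-Gamma(2, 31/3)
obs 2: x=-8 → posterior Inverse-Gamma(5/2, 209/6)
obs 3: x=5 → posterior Inverse-Gamma(3, 317/6)
obs 4: x=2 → posterior Inverse-Gamma(7/2, 172/3)
obs 5: x=2 → posterior Inverse-Gamma(4, 371/6)
obs 6: x=3/4 → posterior Inverse-Gamma(9/2, 6083/96)
obs 7: x=8 → posterior Inverse-Gamma(5, 9971/96)
obs 8: x=0 → posterior Inverse-Gamma(11/2, 10019/96)
obs 9: x=3 → posterior Inverse-Gamma(6, 10787/96)
obs 10: x=0 → posterior Inverse-Gamma(13/2, 10835/96)
obs 11: x=1 → posterior Inverse-Gamma(7, 11027/96)
obs 12: x=1/2 → posterior Inverse-Gamma(15/2, 11135/96)
obs 13: x=1 → posterior Inverse-Gamma(8, 11327/96)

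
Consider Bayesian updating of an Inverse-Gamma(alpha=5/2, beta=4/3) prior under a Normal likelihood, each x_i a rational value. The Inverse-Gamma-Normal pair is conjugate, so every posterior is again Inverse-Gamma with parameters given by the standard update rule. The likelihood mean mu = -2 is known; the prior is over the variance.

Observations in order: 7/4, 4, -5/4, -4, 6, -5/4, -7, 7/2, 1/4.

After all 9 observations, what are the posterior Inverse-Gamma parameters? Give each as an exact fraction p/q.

obs 1: x=7/4 → posterior Inverse-Gamma(3, 803/96)
obs 2: x=4 → posterior Inverse-Gamma(7/2, 2531/96)
obs 3: x=-5/4 → posterior Inverse-Gamma(4, 1279/48)
obs 4: x=-4 → posterior Inverse-Gamma(9/2, 1375/48)
obs 5: x=6 → posterior Inverse-Gamma(5, 2911/48)
obs 6: x=-5/4 → posterior Inverse-Gamma(11/2, 5849/96)
obs 7: x=-7 → posterior Inverse-Gamma(6, 7049/96)
obs 8: x=7/2 → posterior Inverse-Gamma(13/2, 8501/96)
obs 9: x=1/4 → posterior Inverse-Gamma(7, 1093/12)

alpha=7, beta=1093/12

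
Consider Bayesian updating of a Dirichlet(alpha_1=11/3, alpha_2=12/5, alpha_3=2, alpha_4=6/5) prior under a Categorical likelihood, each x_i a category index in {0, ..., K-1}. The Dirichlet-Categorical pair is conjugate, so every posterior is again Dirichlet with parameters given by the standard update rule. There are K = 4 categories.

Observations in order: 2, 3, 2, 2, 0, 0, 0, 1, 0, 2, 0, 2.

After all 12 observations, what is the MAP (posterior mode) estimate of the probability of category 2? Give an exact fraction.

obs 1: x=2 → posterior Dirichlet(11/3, 12/5, 3, 6/5)
obs 2: x=3 → posterior Dirichlet(11/3, 12/5, 3, 11/5)
obs 3: x=2 → posterior Dirichlet(11/3, 12/5, 4, 11/5)
obs 4: x=2 → posterior Dirichlet(11/3, 12/5, 5, 11/5)
obs 5: x=0 → posterior Dirichlet(14/3, 12/5, 5, 11/5)
obs 6: x=0 → posterior Dirichlet(17/3, 12/5, 5, 11/5)
obs 7: x=0 → posterior Dirichlet(20/3, 12/5, 5, 11/5)
obs 8: x=1 → posterior Dirichlet(20/3, 17/5, 5, 11/5)
obs 9: x=0 → posterior Dirichlet(23/3, 17/5, 5, 11/5)
obs 10: x=2 → posterior Dirichlet(23/3, 17/5, 6, 11/5)
obs 11: x=0 → posterior Dirichlet(26/3, 17/5, 6, 11/5)
obs 12: x=2 → posterior Dirichlet(26/3, 17/5, 7, 11/5)

90/259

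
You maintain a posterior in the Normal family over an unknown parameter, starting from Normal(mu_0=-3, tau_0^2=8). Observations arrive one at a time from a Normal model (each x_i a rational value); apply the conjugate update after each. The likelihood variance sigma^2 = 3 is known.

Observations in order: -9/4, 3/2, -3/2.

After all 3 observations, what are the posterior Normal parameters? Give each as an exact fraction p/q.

mu_0=-1, tau_0^2=8/9

obs 1: x=-9/4 → posterior Normal(-27/11, 24/11)
obs 2: x=3/2 → posterior Normal(-15/19, 24/19)
obs 3: x=-3/2 → posterior Normal(-1, 8/9)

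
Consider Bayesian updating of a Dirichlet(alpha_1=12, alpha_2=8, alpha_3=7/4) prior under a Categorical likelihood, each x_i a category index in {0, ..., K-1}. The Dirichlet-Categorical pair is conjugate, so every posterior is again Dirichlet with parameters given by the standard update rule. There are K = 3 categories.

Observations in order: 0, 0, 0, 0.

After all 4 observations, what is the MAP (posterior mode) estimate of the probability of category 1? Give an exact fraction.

4/13

obs 1: x=0 → posterior Dirichlet(13, 8, 7/4)
obs 2: x=0 → posterior Dirichlet(14, 8, 7/4)
obs 3: x=0 → posterior Dirichlet(15, 8, 7/4)
obs 4: x=0 → posterior Dirichlet(16, 8, 7/4)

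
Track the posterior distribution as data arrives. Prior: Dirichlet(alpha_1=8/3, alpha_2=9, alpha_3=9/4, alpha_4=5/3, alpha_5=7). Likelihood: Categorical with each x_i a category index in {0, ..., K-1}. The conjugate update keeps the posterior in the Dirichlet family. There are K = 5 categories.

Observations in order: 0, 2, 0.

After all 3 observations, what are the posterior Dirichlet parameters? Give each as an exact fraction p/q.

alpha_1=14/3, alpha_2=9, alpha_3=13/4, alpha_4=5/3, alpha_5=7

obs 1: x=0 → posterior Dirichlet(11/3, 9, 9/4, 5/3, 7)
obs 2: x=2 → posterior Dirichlet(11/3, 9, 13/4, 5/3, 7)
obs 3: x=0 → posterior Dirichlet(14/3, 9, 13/4, 5/3, 7)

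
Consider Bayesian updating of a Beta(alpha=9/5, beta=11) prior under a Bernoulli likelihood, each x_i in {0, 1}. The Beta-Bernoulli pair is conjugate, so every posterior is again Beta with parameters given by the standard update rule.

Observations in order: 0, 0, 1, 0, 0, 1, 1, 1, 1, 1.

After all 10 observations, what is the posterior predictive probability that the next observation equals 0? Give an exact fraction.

25/38

obs 1: x=0 → posterior Beta(9/5, 12)
obs 2: x=0 → posterior Beta(9/5, 13)
obs 3: x=1 → posterior Beta(14/5, 13)
obs 4: x=0 → posterior Beta(14/5, 14)
obs 5: x=0 → posterior Beta(14/5, 15)
obs 6: x=1 → posterior Beta(19/5, 15)
obs 7: x=1 → posterior Beta(24/5, 15)
obs 8: x=1 → posterior Beta(29/5, 15)
obs 9: x=1 → posterior Beta(34/5, 15)
obs 10: x=1 → posterior Beta(39/5, 15)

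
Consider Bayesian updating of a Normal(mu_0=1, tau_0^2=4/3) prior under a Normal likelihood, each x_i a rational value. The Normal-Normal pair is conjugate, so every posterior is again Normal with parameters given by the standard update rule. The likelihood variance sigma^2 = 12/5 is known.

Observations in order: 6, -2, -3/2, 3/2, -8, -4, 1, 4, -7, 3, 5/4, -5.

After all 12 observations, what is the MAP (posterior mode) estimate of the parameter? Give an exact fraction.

-179/276

obs 1: x=6 → posterior Normal(39/14, 6/7)
obs 2: x=-2 → posterior Normal(29/19, 12/19)
obs 3: x=-3/2 → posterior Normal(43/48, 1/2)
obs 4: x=3/2 → posterior Normal(1, 12/29)
obs 5: x=-8 → posterior Normal(-11/34, 6/17)
obs 6: x=-4 → posterior Normal(-31/39, 4/13)
obs 7: x=1 → posterior Normal(-13/22, 3/11)
obs 8: x=4 → posterior Normal(-6/49, 12/49)
obs 9: x=-7 → posterior Normal(-41/54, 2/9)
obs 10: x=3 → posterior Normal(-26/59, 12/59)
obs 11: x=5/4 → posterior Normal(-79/256, 3/16)
obs 12: x=-5 → posterior Normal(-179/276, 4/23)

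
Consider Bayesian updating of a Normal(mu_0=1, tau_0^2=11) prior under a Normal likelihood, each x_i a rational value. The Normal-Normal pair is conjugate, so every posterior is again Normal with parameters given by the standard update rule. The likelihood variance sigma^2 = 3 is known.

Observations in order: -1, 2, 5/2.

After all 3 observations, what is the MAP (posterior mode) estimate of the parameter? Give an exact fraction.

obs 1: x=-1 → posterior Normal(-4/7, 33/14)
obs 2: x=2 → posterior Normal(14/25, 33/25)
obs 3: x=5/2 → posterior Normal(83/72, 11/12)

83/72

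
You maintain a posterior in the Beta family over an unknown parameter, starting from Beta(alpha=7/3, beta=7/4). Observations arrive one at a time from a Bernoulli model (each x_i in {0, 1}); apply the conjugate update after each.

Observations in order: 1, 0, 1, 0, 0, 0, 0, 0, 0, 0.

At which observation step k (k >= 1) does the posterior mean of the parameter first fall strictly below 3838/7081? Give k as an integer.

k = 4

obs 1: x=1 → posterior Beta(10/3, 7/4)
obs 2: x=0 → posterior Beta(10/3, 11/4)
obs 3: x=1 → posterior Beta(13/3, 11/4)
obs 4: x=0 → posterior Beta(13/3, 15/4)
obs 5: x=0 → posterior Beta(13/3, 19/4)
obs 6: x=0 → posterior Beta(13/3, 23/4)
obs 7: x=0 → posterior Beta(13/3, 27/4)
obs 8: x=0 → posterior Beta(13/3, 31/4)
obs 9: x=0 → posterior Beta(13/3, 35/4)
obs 10: x=0 → posterior Beta(13/3, 39/4)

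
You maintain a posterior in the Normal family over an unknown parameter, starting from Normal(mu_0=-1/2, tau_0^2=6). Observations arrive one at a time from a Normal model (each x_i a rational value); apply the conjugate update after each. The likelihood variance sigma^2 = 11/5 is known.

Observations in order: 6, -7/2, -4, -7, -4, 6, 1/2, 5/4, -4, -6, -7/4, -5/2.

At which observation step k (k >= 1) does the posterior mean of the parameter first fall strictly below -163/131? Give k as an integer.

k = 4

obs 1: x=6 → posterior Normal(349/82, 66/41)
obs 2: x=-7/2 → posterior Normal(139/142, 66/71)
obs 3: x=-4 → posterior Normal(-1/2, 66/101)
obs 4: x=-7 → posterior Normal(-521/262, 66/131)
obs 5: x=-4 → posterior Normal(-761/322, 66/161)
obs 6: x=6 → posterior Normal(-401/382, 66/191)
obs 7: x=1/2 → posterior Normal(-371/442, 66/221)
obs 8: x=5/4 → posterior Normal(-148/251, 66/251)
obs 9: x=-4 → posterior Normal(-268/281, 66/281)
obs 10: x=-6 → posterior Normal(-448/311, 66/311)
obs 11: x=-7/4 → posterior Normal(-91/62, 6/31)
obs 12: x=-5/2 → posterior Normal(-1151/742, 66/371)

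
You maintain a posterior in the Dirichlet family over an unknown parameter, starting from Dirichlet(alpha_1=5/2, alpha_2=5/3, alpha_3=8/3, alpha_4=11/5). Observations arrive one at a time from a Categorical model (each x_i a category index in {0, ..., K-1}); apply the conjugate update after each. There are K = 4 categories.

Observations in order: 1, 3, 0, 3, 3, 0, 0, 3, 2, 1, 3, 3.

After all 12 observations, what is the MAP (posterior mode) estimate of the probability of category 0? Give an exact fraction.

135/511

obs 1: x=1 → posterior Dirichlet(5/2, 8/3, 8/3, 11/5)
obs 2: x=3 → posterior Dirichlet(5/2, 8/3, 8/3, 16/5)
obs 3: x=0 → posterior Dirichlet(7/2, 8/3, 8/3, 16/5)
obs 4: x=3 → posterior Dirichlet(7/2, 8/3, 8/3, 21/5)
obs 5: x=3 → posterior Dirichlet(7/2, 8/3, 8/3, 26/5)
obs 6: x=0 → posterior Dirichlet(9/2, 8/3, 8/3, 26/5)
obs 7: x=0 → posterior Dirichlet(11/2, 8/3, 8/3, 26/5)
obs 8: x=3 → posterior Dirichlet(11/2, 8/3, 8/3, 31/5)
obs 9: x=2 → posterior Dirichlet(11/2, 8/3, 11/3, 31/5)
obs 10: x=1 → posterior Dirichlet(11/2, 11/3, 11/3, 31/5)
obs 11: x=3 → posterior Dirichlet(11/2, 11/3, 11/3, 36/5)
obs 12: x=3 → posterior Dirichlet(11/2, 11/3, 11/3, 41/5)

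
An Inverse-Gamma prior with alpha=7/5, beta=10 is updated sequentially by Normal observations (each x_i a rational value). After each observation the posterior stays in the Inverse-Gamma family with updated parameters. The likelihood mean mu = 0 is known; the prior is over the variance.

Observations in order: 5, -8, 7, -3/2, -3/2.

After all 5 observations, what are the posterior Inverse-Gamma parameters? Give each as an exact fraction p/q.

obs 1: x=5 → posterior Inverse-Gamma(19/10, 45/2)
obs 2: x=-8 → posterior Inverse-Gamma(12/5, 109/2)
obs 3: x=7 → posterior Inverse-Gamma(29/10, 79)
obs 4: x=-3/2 → posterior Inverse-Gamma(17/5, 641/8)
obs 5: x=-3/2 → posterior Inverse-Gamma(39/10, 325/4)

alpha=39/10, beta=325/4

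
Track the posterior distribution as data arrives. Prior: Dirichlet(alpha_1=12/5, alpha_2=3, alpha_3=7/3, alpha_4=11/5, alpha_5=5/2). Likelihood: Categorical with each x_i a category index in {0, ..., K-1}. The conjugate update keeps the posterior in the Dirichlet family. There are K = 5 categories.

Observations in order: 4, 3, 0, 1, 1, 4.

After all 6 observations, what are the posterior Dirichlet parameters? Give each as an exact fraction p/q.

alpha_1=17/5, alpha_2=5, alpha_3=7/3, alpha_4=16/5, alpha_5=9/2

obs 1: x=4 → posterior Dirichlet(12/5, 3, 7/3, 11/5, 7/2)
obs 2: x=3 → posterior Dirichlet(12/5, 3, 7/3, 16/5, 7/2)
obs 3: x=0 → posterior Dirichlet(17/5, 3, 7/3, 16/5, 7/2)
obs 4: x=1 → posterior Dirichlet(17/5, 4, 7/3, 16/5, 7/2)
obs 5: x=1 → posterior Dirichlet(17/5, 5, 7/3, 16/5, 7/2)
obs 6: x=4 → posterior Dirichlet(17/5, 5, 7/3, 16/5, 9/2)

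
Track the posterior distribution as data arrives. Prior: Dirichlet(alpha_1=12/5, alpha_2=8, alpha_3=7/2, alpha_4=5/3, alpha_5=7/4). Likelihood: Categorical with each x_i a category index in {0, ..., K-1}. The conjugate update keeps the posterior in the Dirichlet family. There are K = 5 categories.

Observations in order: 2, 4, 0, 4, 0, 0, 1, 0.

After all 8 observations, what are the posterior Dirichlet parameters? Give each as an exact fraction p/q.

alpha_1=32/5, alpha_2=9, alpha_3=9/2, alpha_4=5/3, alpha_5=15/4

obs 1: x=2 → posterior Dirichlet(12/5, 8, 9/2, 5/3, 7/4)
obs 2: x=4 → posterior Dirichlet(12/5, 8, 9/2, 5/3, 11/4)
obs 3: x=0 → posterior Dirichlet(17/5, 8, 9/2, 5/3, 11/4)
obs 4: x=4 → posterior Dirichlet(17/5, 8, 9/2, 5/3, 15/4)
obs 5: x=0 → posterior Dirichlet(22/5, 8, 9/2, 5/3, 15/4)
obs 6: x=0 → posterior Dirichlet(27/5, 8, 9/2, 5/3, 15/4)
obs 7: x=1 → posterior Dirichlet(27/5, 9, 9/2, 5/3, 15/4)
obs 8: x=0 → posterior Dirichlet(32/5, 9, 9/2, 5/3, 15/4)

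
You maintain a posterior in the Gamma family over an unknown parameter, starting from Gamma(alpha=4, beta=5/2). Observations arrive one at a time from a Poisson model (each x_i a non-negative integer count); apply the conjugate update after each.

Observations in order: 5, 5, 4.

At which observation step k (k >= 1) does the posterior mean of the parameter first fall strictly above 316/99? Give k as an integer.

obs 1: x=5 → posterior Gamma(9, 7/2)
obs 2: x=5 → posterior Gamma(14, 9/2)
obs 3: x=4 → posterior Gamma(18, 11/2)

k = 3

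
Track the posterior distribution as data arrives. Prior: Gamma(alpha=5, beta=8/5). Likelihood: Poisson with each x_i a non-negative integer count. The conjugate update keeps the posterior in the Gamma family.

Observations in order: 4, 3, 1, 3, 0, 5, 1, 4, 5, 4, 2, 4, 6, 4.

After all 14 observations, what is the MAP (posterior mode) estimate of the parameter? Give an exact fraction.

125/39

obs 1: x=4 → posterior Gamma(9, 13/5)
obs 2: x=3 → posterior Gamma(12, 18/5)
obs 3: x=1 → posterior Gamma(13, 23/5)
obs 4: x=3 → posterior Gamma(16, 28/5)
obs 5: x=0 → posterior Gamma(16, 33/5)
obs 6: x=5 → posterior Gamma(21, 38/5)
obs 7: x=1 → posterior Gamma(22, 43/5)
obs 8: x=4 → posterior Gamma(26, 48/5)
obs 9: x=5 → posterior Gamma(31, 53/5)
obs 10: x=4 → posterior Gamma(35, 58/5)
obs 11: x=2 → posterior Gamma(37, 63/5)
obs 12: x=4 → posterior Gamma(41, 68/5)
obs 13: x=6 → posterior Gamma(47, 73/5)
obs 14: x=4 → posterior Gamma(51, 78/5)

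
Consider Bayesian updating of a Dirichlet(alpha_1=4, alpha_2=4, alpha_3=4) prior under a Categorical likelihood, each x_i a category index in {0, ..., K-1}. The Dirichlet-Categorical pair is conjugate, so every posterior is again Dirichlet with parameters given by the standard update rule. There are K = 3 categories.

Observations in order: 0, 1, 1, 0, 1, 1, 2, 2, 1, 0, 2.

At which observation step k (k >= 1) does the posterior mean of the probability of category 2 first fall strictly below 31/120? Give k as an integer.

k = 4

obs 1: x=0 → posterior Dirichlet(5, 4, 4)
obs 2: x=1 → posterior Dirichlet(5, 5, 4)
obs 3: x=1 → posterior Dirichlet(5, 6, 4)
obs 4: x=0 → posterior Dirichlet(6, 6, 4)
obs 5: x=1 → posterior Dirichlet(6, 7, 4)
obs 6: x=1 → posterior Dirichlet(6, 8, 4)
obs 7: x=2 → posterior Dirichlet(6, 8, 5)
obs 8: x=2 → posterior Dirichlet(6, 8, 6)
obs 9: x=1 → posterior Dirichlet(6, 9, 6)
obs 10: x=0 → posterior Dirichlet(7, 9, 6)
obs 11: x=2 → posterior Dirichlet(7, 9, 7)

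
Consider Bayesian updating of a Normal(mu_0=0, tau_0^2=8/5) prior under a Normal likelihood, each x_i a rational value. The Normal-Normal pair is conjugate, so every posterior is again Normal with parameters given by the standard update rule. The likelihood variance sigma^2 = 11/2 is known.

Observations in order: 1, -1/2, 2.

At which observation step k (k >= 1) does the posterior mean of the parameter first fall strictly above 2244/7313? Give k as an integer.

obs 1: x=1 → posterior Normal(16/71, 88/71)
obs 2: x=-1/2 → posterior Normal(8/87, 88/87)
obs 3: x=2 → posterior Normal(40/103, 88/103)

k = 3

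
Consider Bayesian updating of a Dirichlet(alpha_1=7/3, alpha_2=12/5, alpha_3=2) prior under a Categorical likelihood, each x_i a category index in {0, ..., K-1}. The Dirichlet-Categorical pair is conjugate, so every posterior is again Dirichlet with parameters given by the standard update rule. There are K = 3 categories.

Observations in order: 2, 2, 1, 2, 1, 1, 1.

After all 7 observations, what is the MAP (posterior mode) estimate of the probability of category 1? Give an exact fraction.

obs 1: x=2 → posterior Dirichlet(7/3, 12/5, 3)
obs 2: x=2 → posterior Dirichlet(7/3, 12/5, 4)
obs 3: x=1 → posterior Dirichlet(7/3, 17/5, 4)
obs 4: x=2 → posterior Dirichlet(7/3, 17/5, 5)
obs 5: x=1 → posterior Dirichlet(7/3, 22/5, 5)
obs 6: x=1 → posterior Dirichlet(7/3, 27/5, 5)
obs 7: x=1 → posterior Dirichlet(7/3, 32/5, 5)

81/161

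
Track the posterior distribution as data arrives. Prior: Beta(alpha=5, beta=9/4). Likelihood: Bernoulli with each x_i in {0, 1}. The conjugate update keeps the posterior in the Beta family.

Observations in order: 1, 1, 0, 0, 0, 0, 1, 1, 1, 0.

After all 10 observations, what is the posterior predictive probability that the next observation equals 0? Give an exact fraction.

obs 1: x=1 → posterior Beta(6, 9/4)
obs 2: x=1 → posterior Beta(7, 9/4)
obs 3: x=0 → posterior Beta(7, 13/4)
obs 4: x=0 → posterior Beta(7, 17/4)
obs 5: x=0 → posterior Beta(7, 21/4)
obs 6: x=0 → posterior Beta(7, 25/4)
obs 7: x=1 → posterior Beta(8, 25/4)
obs 8: x=1 → posterior Beta(9, 25/4)
obs 9: x=1 → posterior Beta(10, 25/4)
obs 10: x=0 → posterior Beta(10, 29/4)

29/69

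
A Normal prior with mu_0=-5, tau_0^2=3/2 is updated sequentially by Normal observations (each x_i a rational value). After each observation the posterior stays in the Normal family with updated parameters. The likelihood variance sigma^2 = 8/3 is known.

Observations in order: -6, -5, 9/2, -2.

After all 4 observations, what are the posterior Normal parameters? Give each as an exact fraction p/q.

mu_0=-313/104, tau_0^2=6/13

obs 1: x=-6 → posterior Normal(-134/25, 24/25)
obs 2: x=-5 → posterior Normal(-179/34, 12/17)
obs 3: x=9/2 → posterior Normal(-277/86, 24/43)
obs 4: x=-2 → posterior Normal(-313/104, 6/13)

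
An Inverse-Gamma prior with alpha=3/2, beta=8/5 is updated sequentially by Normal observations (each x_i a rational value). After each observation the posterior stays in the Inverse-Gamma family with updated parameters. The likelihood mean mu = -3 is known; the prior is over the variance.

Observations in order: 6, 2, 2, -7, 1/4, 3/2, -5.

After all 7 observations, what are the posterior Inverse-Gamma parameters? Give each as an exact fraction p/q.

alpha=5, beta=14801/160

obs 1: x=6 → posterior Inverse-Gamma(2, 421/10)
obs 2: x=2 → posterior Inverse-Gamma(5/2, 273/5)
obs 3: x=2 → posterior Inverse-Gamma(3, 671/10)
obs 4: x=-7 → posterior Inverse-Gamma(7/2, 751/10)
obs 5: x=1/4 → posterior Inverse-Gamma(4, 12861/160)
obs 6: x=3/2 → posterior Inverse-Gamma(9/2, 14481/160)
obs 7: x=-5 → posterior Inverse-Gamma(5, 14801/160)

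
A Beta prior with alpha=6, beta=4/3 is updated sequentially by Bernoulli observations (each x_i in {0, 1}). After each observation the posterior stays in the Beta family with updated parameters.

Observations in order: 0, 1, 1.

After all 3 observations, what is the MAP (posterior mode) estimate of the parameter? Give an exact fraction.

21/25

obs 1: x=0 → posterior Beta(6, 7/3)
obs 2: x=1 → posterior Beta(7, 7/3)
obs 3: x=1 → posterior Beta(8, 7/3)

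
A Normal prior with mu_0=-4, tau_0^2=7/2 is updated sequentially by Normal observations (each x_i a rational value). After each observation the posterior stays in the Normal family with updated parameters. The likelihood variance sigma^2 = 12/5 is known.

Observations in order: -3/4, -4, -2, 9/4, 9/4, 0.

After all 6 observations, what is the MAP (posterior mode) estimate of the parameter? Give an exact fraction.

obs 1: x=-3/4 → posterior Normal(-489/236, 84/59)
obs 2: x=-4 → posterior Normal(-1049/376, 42/47)
obs 3: x=-2 → posterior Normal(-443/172, 28/43)
obs 4: x=9/4 → posterior Normal(-507/328, 21/41)
obs 5: x=9/4 → posterior Normal(-699/796, 84/199)
obs 6: x=0 → posterior Normal(-233/312, 14/39)

-233/312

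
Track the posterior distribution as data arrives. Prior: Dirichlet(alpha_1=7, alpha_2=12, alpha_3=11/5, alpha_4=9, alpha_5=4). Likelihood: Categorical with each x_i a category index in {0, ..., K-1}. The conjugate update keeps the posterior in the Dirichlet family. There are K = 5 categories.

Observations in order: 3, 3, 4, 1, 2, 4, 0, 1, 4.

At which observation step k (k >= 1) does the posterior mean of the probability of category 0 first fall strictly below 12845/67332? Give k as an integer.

k = 3

obs 1: x=3 → posterior Dirichlet(7, 12, 11/5, 10, 4)
obs 2: x=3 → posterior Dirichlet(7, 12, 11/5, 11, 4)
obs 3: x=4 → posterior Dirichlet(7, 12, 11/5, 11, 5)
obs 4: x=1 → posterior Dirichlet(7, 13, 11/5, 11, 5)
obs 5: x=2 → posterior Dirichlet(7, 13, 16/5, 11, 5)
obs 6: x=4 → posterior Dirichlet(7, 13, 16/5, 11, 6)
obs 7: x=0 → posterior Dirichlet(8, 13, 16/5, 11, 6)
obs 8: x=1 → posterior Dirichlet(8, 14, 16/5, 11, 6)
obs 9: x=4 → posterior Dirichlet(8, 14, 16/5, 11, 7)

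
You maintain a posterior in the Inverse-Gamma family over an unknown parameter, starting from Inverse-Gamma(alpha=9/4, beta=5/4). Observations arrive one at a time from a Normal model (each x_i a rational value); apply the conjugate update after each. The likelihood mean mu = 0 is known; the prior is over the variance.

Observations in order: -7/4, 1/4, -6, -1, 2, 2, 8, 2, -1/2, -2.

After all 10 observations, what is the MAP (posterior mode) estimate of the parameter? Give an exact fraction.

obs 1: x=-7/4 → posterior Inverse-Gamma(11/4, 89/32)
obs 2: x=1/4 → posterior Inverse-Gamma(13/4, 45/16)
obs 3: x=-6 → posterior Inverse-Gamma(15/4, 333/16)
obs 4: x=-1 → posterior Inverse-Gamma(17/4, 341/16)
obs 5: x=2 → posterior Inverse-Gamma(19/4, 373/16)
obs 6: x=2 → posterior Inverse-Gamma(21/4, 405/16)
obs 7: x=8 → posterior Inverse-Gamma(23/4, 917/16)
obs 8: x=2 → posterior Inverse-Gamma(25/4, 949/16)
obs 9: x=-1/2 → posterior Inverse-Gamma(27/4, 951/16)
obs 10: x=-2 → posterior Inverse-Gamma(29/4, 983/16)

983/132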